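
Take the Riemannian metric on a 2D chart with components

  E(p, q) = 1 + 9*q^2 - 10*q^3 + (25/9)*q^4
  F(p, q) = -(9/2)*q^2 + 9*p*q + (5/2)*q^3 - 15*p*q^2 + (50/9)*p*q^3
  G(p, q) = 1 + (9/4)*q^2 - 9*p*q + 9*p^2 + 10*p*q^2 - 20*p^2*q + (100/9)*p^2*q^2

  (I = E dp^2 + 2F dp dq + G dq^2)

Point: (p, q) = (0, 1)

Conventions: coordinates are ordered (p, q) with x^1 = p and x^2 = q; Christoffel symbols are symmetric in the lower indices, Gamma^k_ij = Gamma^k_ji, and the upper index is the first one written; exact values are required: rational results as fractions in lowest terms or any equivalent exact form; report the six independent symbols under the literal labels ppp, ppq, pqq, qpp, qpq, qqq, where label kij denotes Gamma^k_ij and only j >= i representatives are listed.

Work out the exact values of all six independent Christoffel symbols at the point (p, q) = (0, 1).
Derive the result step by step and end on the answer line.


E = 25/9, F = -2, G = 13/4 at the point
E_p = 0, E_q = -8/9, F_p = -4/9, F_q = -3/2, G_p = 1, G_q = 9/2
EG - F^2 = 181/36;  g^inv = (36/181) * [[13/4, 2], [2, 25/9]]
first-kind symbols [ij,l] = (1/2)(d_i g_jl + d_j g_il - d_l g_ij): [pp,p] = E_p/2 = 0, [pp,q] = F_p - E_q/2 = 0, [pq,p] = E_q/2 = -4/9, [pq,q] = G_p/2 = 1/2, [qq,p] = F_q - G_p/2 = -2, [qq,q] = G_q/2 = 9/4
Gamma^p_ij = (G*[ij,p] - F*[ij,q])/(EG - F^2), Gamma^q_ij = (E*[ij,q] - F*[ij,p])/(EG - F^2)

Answer: Gamma_ppp = 0, Gamma_ppq = -16/181, Gamma_pqq = -72/181, Gamma_qpp = 0, Gamma_qpq = 18/181, Gamma_qqq = 81/181


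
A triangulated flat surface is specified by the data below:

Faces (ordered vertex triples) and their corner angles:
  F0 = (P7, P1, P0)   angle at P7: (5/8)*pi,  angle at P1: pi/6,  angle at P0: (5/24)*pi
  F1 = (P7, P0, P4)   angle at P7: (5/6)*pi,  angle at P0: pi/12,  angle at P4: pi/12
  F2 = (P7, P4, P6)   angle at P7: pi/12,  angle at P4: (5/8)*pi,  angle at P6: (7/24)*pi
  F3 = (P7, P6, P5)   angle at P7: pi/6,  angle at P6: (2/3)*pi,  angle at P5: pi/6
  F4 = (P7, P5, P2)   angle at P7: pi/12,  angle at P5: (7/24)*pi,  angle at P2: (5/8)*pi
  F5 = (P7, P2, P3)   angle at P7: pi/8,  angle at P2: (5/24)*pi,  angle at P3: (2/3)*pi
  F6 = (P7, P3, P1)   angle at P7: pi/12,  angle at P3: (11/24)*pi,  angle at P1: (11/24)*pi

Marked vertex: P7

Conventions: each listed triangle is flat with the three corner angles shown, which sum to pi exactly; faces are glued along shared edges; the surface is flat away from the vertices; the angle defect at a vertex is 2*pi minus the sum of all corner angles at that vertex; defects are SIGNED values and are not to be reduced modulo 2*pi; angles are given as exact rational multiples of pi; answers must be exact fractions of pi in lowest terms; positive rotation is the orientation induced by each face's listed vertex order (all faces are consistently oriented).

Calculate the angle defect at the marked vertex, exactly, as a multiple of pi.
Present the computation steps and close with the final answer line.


Sum of corner angles at P7: 2*pi
defect = 2*pi - 2*pi

Answer: defect(P7) = 0


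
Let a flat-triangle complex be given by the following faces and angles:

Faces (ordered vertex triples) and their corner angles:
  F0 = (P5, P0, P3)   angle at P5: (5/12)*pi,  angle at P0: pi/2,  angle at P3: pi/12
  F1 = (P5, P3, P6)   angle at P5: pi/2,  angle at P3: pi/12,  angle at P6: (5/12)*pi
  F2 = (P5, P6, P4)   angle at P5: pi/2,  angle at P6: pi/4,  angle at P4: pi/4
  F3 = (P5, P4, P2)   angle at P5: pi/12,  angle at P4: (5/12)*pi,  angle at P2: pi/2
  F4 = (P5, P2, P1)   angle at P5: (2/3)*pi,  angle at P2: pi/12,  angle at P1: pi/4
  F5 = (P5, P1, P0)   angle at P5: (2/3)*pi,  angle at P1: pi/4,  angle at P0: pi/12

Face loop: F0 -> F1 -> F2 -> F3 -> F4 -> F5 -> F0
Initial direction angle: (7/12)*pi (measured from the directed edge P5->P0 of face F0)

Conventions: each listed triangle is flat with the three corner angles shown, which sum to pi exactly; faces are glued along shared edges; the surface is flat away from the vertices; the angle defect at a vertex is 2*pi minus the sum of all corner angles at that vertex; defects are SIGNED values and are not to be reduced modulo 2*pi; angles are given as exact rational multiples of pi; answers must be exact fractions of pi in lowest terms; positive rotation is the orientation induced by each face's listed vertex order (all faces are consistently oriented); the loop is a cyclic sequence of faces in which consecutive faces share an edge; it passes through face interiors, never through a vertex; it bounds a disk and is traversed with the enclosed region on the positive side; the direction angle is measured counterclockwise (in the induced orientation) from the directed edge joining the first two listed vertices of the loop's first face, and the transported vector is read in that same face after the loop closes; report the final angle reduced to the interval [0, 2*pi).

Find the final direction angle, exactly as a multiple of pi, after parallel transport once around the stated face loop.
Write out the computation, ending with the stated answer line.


enclosed vertex P5: corner angles sum to (17/6)*pi, defect = 2*pi - (17/6)*pi = (-5/6)*pi
by Gauss-Bonnet the loop rotates the vector by the enclosed defect sum (positive orientation, mod 2*pi)
final angle = (7/12)*pi - (5/6)*pi = (7/4)*pi (mod 2*pi)

Answer: final direction angle = (7/4)*pi


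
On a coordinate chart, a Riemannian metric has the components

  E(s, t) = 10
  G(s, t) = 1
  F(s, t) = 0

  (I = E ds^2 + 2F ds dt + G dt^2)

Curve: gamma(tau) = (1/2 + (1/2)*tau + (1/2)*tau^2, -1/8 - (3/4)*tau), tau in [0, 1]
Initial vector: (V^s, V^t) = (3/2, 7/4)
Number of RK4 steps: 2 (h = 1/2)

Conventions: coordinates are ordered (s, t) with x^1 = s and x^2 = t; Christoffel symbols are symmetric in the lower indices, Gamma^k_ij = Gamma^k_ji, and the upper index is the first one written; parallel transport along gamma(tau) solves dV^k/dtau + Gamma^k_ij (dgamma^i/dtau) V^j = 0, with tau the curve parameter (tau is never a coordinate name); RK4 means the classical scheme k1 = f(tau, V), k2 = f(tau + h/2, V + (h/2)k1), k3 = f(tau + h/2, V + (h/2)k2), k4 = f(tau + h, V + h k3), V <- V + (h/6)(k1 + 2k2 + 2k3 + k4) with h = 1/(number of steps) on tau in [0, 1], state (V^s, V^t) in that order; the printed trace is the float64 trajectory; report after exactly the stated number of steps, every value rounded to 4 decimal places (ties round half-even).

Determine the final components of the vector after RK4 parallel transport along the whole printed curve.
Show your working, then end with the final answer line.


gamma'(tau) = (1/2 + tau, -3/4); f(tau, V)^k = -Gamma^k_ij(gamma(tau)) gamma'^i(tau) V^j; h = 1/2; intermediate values shown to 6 dp
curve data and Christoffel symbols at the stage parameters:
  tau = 0.000000: gamma = (0.500000, -0.125000), gamma' = (0.500000, -0.750000); Gamma_sss = 0.000000, Gamma_sst = 0.000000, Gamma_stt = 0.000000, Gamma_tss = 0.000000, Gamma_tst = 0.000000, Gamma_ttt = 0.000000
  tau = 0.250000: gamma = (0.656250, -0.312500), gamma' = (0.750000, -0.750000); Gamma_sss = 0.000000, Gamma_sst = 0.000000, Gamma_stt = 0.000000, Gamma_tss = 0.000000, Gamma_tst = 0.000000, Gamma_ttt = 0.000000
  tau = 0.500000: gamma = (0.875000, -0.500000), gamma' = (1.000000, -0.750000); Gamma_sss = 0.000000, Gamma_sst = 0.000000, Gamma_stt = 0.000000, Gamma_tss = 0.000000, Gamma_tst = 0.000000, Gamma_ttt = 0.000000
  tau = 0.750000: gamma = (1.156250, -0.687500), gamma' = (1.250000, -0.750000); Gamma_sss = 0.000000, Gamma_sst = 0.000000, Gamma_stt = 0.000000, Gamma_tss = 0.000000, Gamma_tst = 0.000000, Gamma_ttt = 0.000000
  tau = 1.000000: gamma = (1.500000, -0.875000), gamma' = (1.500000, -0.750000); Gamma_sss = 0.000000, Gamma_sst = 0.000000, Gamma_stt = 0.000000, Gamma_tss = 0.000000, Gamma_tst = 0.000000, Gamma_ttt = 0.000000
step 0: V^s = 1.5000, V^t = 1.7500
step 1: k1 = (0.000000, 0.000000), k2 = (0.000000, 0.000000), k3 = (0.000000, 0.000000), k4 = (0.000000, 0.000000); V <- V + (h/6)(k1 + 2k2 + 2k3 + k4): V^s = 1.5000, V^t = 1.7500
step 2: k1 = (0.000000, 0.000000), k2 = (0.000000, 0.000000), k3 = (0.000000, 0.000000), k4 = (0.000000, 0.000000); V <- V + (h/6)(k1 + 2k2 + 2k3 + k4): V^s = 1.5000, V^t = 1.7500

Answer: V^s = 1.5000, V^t = 1.7500


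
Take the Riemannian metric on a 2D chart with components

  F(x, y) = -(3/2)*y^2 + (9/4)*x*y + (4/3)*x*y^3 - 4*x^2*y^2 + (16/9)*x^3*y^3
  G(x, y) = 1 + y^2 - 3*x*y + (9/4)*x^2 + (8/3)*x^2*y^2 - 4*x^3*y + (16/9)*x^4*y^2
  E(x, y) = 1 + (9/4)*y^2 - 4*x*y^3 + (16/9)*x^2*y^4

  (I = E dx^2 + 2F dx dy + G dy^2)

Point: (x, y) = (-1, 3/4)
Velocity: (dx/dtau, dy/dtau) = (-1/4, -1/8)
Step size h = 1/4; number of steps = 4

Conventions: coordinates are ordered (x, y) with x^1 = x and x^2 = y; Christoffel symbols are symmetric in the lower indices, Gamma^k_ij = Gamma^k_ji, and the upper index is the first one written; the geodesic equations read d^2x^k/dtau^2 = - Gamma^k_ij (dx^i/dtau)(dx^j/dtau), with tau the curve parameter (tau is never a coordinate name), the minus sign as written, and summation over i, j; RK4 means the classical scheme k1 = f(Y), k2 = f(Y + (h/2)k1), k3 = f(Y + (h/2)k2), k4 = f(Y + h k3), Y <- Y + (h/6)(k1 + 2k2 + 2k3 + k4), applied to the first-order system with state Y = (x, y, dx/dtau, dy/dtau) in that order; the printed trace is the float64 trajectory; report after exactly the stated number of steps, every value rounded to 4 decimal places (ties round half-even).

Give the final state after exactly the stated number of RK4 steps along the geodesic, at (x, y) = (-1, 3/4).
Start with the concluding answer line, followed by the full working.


Answer: x = -1.2573, y = 0.6390, dx/dtau = -0.2636, dy/dtau = -0.0977

f(Y) = (dx/dtau, dy/dtau, -Gamma^x_ij Y'^i Y'^j, -Gamma^y_ij Y'^i Y'^j) with the Gammas evaluated at the stage position; h = 0.250000; intermediate values shown to 6 dp
step 0: x = -1.0000, y = 0.7500, dx/dtau = -0.2500, dy/dtau = -0.1250
step 1:
  k1: at (x, y) = (-1.000000, 0.750000), (dx/dtau, dy/dtau) = (-0.250000, -0.125000); Gamma_xxx = -0.093264, Gamma_xxy = 0.435233, Gamma_xyy = -0.290155, Gamma_yxx = 0.161658, Gamma_yxy = -0.754404, Gamma_yyy = 0.502936; k1 = (-0.250000, -0.125000, -0.016839, 0.029188)
  k2: at (x, y) = (-1.031250, 0.734375), (dx/dtau, dy/dtau) = (-0.252105, -0.121351); Gamma_xxx = -0.085857, Gamma_xxy = 0.420229, Gamma_xyy = -0.288704, Gamma_yxx = 0.154774, Gamma_yxy = -0.757547, Gamma_yyy = 0.520446; k2 = (-0.252105, -0.121351, -0.016004, 0.028851)
  k3: at (x, y) = (-1.031513, 0.734831), (dx/dtau, dy/dtau) = (-0.252001, -0.121394); Gamma_xxx = -0.085935, Gamma_xxy = 0.420302, Gamma_xyy = -0.288695, Gamma_yxx = 0.154860, Gamma_yxy = -0.757404, Gamma_yyy = 0.520242; k3 = (-0.252001, -0.121394, -0.016004, 0.028839)
  k4: at (x, y) = (-1.063000, 0.719652), (dx/dtau, dy/dtau) = (-0.254001, -0.117790); Gamma_xxx = -0.079069, Gamma_xxy = 0.405342, Gamma_xyy = -0.287020, Gamma_yxx = 0.148170, Gamma_yxy = -0.759584, Gamma_yyy = 0.537855; k4 = (-0.254001, -0.117790, -0.015171, 0.028430)
  Y <- Y + (h/6)(k1 + 2k2 + 2k3 + k4): x = -1.0630, y = 0.7197, dx/dtau = -0.2540, dy/dtau = -0.1178
step 2:
  k1: at (x, y) = (-1.063009, 0.719655), (dx/dtau, dy/dtau) = (-0.254001, -0.117792); Gamma_xxx = -0.079069, Gamma_xxy = 0.405341, Gamma_xyy = -0.287019, Gamma_yxx = 0.148170, Gamma_yxy = -0.759582, Gamma_yyy = 0.537855; k1 = (-0.254001, -0.117792, -0.015171, 0.028430)
  k2: at (x, y) = (-1.094759, 0.704931), (dx/dtau, dy/dtau) = (-0.255898, -0.114238); Gamma_xxx = -0.072717, Gamma_xxy = 0.390485, Gamma_xyy = -0.285130, Gamma_yxx = 0.141684, Gamma_yxy = -0.760828, Gamma_yyy = 0.555554; k2 = (-0.255898, -0.114238, -0.014347, 0.027955)
  k3: at (x, y) = (-1.094996, 0.705375), (dx/dtau, dy/dtau) = (-0.255795, -0.114297); Gamma_xxx = -0.072790, Gamma_xxy = 0.390574, Gamma_xyy = -0.285132, Gamma_yxx = 0.141768, Gamma_yxy = -0.760698, Gamma_yyy = 0.555335; k3 = (-0.255795, -0.114297, -0.014351, 0.027950)
  k4: at (x, y) = (-1.126957, 0.691081), (dx/dtau, dy/dtau) = (-0.257589, -0.110804); Gamma_xxx = -0.066922, Gamma_xxy = 0.375899, Gamma_xyy = -0.283053, Gamma_yxx = 0.135494, Gamma_yxy = -0.761069, Gamma_yyy = 0.573087; k4 = (-0.257589, -0.110804, -0.013542, 0.027418)
  Y <- Y + (h/6)(k1 + 2k2 + 2k3 + k4): x = -1.1270, y = 0.6911, dx/dtau = -0.2576, dy/dtau = -0.1108
step 3:
  k1: at (x, y) = (-1.126966, 0.691086), (dx/dtau, dy/dtau) = (-0.257589, -0.110806); Gamma_xxx = -0.066922, Gamma_xxy = 0.375898, Gamma_xyy = -0.283053, Gamma_yxx = 0.135494, Gamma_yxy = -0.761067, Gamma_yyy = 0.573086; k1 = (-0.257589, -0.110806, -0.013542, 0.027419)
  k2: at (x, y) = (-1.159165, 0.677235), (dx/dtau, dy/dtau) = (-0.259282, -0.107379); Gamma_xxx = -0.061513, Gamma_xxy = 0.361453, Gamma_xyy = -0.280796, Gamma_yxx = 0.129439, Gamma_yxy = -0.760599, Gamma_yyy = 0.590874; k2 = (-0.259282, -0.107379, -0.012754, 0.026837)
  k3: at (x, y) = (-1.159376, 0.677663), (dx/dtau, dy/dtau) = (-0.259183, -0.107451); Gamma_xxx = -0.061578, Gamma_xxy = 0.361554, Gamma_xyy = -0.280807, Gamma_yxx = 0.129522, Gamma_yxy = -0.760485, Gamma_yyy = 0.590643; k3 = (-0.259183, -0.107451, -0.012760, 0.026838)
  k4: at (x, y) = (-1.191762, 0.664223), (dx/dtau, dy/dtau) = (-0.260779, -0.104097); Gamma_xxx = -0.056594, Gamma_xxy = 0.347395, Gamma_xyy = -0.278396, Gamma_yxx = 0.123689, Gamma_yxy = -0.759246, Gamma_yyy = 0.608446; k4 = (-0.260779, -0.104097, -0.011995, 0.026217)
  Y <- Y + (h/6)(k1 + 2k2 + 2k3 + k4): x = -1.1918, y = 0.6642, dx/dtau = -0.2608, dy/dtau = -0.1041
step 4:
  k1: at (x, y) = (-1.191770, 0.664229), (dx/dtau, dy/dtau) = (-0.260779, -0.104098); Gamma_xxx = -0.056595, Gamma_xxy = 0.347395, Gamma_xyy = -0.278396, Gamma_yxx = 0.123690, Gamma_yxy = -0.759243, Gamma_yyy = 0.608444; k1 = (-0.260779, -0.104098, -0.011996, 0.026217)
  k2: at (x, y) = (-1.224368, 0.651216), (dx/dtau, dy/dtau) = (-0.262279, -0.100821); Gamma_xxx = -0.052013, Gamma_xxy = 0.333560, Gamma_xyy = -0.275844, Gamma_yxx = 0.118084, Gamma_yxy = -0.757274, Gamma_yyy = 0.626243; k2 = (-0.262279, -0.100821, -0.011259, 0.025561)
  k3: at (x, y) = (-1.224555, 0.651626), (dx/dtau, dy/dtau) = (-0.262187, -0.100903); Gamma_xxx = -0.052071, Gamma_xxy = 0.333668, Gamma_xyy = -0.275863, Gamma_yxx = 0.118163, Gamma_yxy = -0.757177, Gamma_yyy = 0.626004; k3 = (-0.262187, -0.100903, -0.011267, 0.025567)
  k4: at (x, y) = (-1.257317, 0.639003), (dx/dtau, dy/dtau) = (-0.263596, -0.097707); Gamma_xxx = -0.047859, Gamma_xxy = 0.320193, Gamma_xyy = -0.273192, Gamma_yxx = 0.112781, Gamma_yxy = -0.754549, Gamma_yyy = 0.643788; k4 = (-0.263596, -0.097707, -0.010560, 0.024885)
  Y <- Y + (h/6)(k1 + 2k2 + 2k3 + k4): x = -1.2573, y = 0.6390, dx/dtau = -0.2636, dy/dtau = -0.0977


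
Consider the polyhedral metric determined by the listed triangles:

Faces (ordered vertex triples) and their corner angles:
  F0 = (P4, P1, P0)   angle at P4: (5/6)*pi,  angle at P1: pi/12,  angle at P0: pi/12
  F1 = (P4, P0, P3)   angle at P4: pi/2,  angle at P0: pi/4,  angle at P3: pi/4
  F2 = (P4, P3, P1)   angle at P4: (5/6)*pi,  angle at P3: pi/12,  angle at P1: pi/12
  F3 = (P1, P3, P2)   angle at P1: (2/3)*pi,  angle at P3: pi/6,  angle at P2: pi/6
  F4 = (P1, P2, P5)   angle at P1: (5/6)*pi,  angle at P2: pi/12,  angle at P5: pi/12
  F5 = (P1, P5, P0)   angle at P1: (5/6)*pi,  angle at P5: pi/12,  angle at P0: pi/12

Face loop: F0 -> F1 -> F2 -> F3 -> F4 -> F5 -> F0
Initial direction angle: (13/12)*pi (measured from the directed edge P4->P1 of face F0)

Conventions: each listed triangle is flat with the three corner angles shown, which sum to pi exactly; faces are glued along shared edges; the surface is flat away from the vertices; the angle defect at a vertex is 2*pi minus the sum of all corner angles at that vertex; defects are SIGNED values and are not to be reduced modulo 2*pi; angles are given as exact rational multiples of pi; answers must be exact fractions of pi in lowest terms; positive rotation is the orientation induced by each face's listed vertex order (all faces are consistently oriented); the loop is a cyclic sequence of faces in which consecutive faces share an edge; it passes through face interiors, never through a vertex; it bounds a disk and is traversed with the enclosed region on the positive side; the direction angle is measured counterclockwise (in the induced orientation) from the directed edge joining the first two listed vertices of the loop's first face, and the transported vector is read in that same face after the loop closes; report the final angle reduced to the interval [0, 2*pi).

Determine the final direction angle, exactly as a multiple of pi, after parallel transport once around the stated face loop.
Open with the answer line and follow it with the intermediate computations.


Answer: final direction angle = (5/12)*pi

enclosed vertex P1: corner angles sum to (5/2)*pi, defect = 2*pi - (5/2)*pi = -pi/2
enclosed vertex P4: corner angles sum to (13/6)*pi, defect = 2*pi - (13/6)*pi = -pi/6
transport around the loop rotates by the sum of enclosed defects; add to the initial angle mod 2*pi
final angle = (13/12)*pi - (2/3)*pi = (5/12)*pi (mod 2*pi)


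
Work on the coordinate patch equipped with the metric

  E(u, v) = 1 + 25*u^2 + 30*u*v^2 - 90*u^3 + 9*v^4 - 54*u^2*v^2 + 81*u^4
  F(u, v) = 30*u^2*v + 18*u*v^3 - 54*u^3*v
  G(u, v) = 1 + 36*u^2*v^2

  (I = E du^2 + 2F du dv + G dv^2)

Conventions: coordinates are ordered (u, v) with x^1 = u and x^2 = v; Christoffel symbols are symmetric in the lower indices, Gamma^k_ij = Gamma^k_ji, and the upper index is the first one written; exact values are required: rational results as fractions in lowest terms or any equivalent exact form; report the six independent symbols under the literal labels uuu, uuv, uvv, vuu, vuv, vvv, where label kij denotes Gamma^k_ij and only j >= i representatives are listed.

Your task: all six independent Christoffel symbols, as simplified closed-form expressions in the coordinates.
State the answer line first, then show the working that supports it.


Answer: Gamma_uuu = (162*u^3 - 135*u^2 - 54*u*v^2 + 25*u + 15*v^2)/(81*u^4 - 90*u^3 - 18*u^2*v^2 + 25*u^2 + 30*u*v^2 + 9*v^4 + 1), Gamma_uuv = (-54*u^2*v + 30*u*v + 18*v^3)/(81*u^4 - 90*u^3 - 18*u^2*v^2 + 25*u^2 + 30*u*v^2 + 9*v^4 + 1), Gamma_uvv = (-54*u^3 + 30*u^2 + 18*u*v^2)/(81*u^4 - 90*u^3 - 18*u^2*v^2 + 25*u^2 + 30*u*v^2 + 9*v^4 + 1), Gamma_vuu = (-108*u^2*v + 30*u*v)/(81*u^4 - 90*u^3 - 18*u^2*v^2 + 25*u^2 + 30*u*v^2 + 9*v^4 + 1), Gamma_vuv = 36*u*v^2/(81*u^4 - 90*u^3 - 18*u^2*v^2 + 25*u^2 + 30*u*v^2 + 9*v^4 + 1), Gamma_vvv = 36*u^2*v/(81*u^4 - 90*u^3 - 18*u^2*v^2 + 25*u^2 + 30*u*v^2 + 9*v^4 + 1)

E = 1 + 25*u^2 + 30*u*v^2 - 90*u^3 + 9*v^4 - 54*u^2*v^2 + 81*u^4; F = 30*u^2*v + 18*u*v^3 - 54*u^3*v; G = 1 + 36*u^2*v^2
Gamma^k_ij = (1/2) g^{kl} (d_i g_jl + d_j g_il - d_l g_ij), with g^inv = (1/(EG-F^2)) [[G, -F], [-F, E]]
first partials: E_u = 50*u + 30*v^2 - 270*u^2 - 108*u*v^2 + 324*u^3, E_v = 60*u*v + 36*v^3 - 108*u^2*v, F_u = 60*u*v + 18*v^3 - 162*u^2*v, F_v = 30*u^2 + 54*u*v^2 - 54*u^3, G_u = 72*u*v^2, G_v = 72*u^2*v
D = EG - F^2 = 1 + 25*u^2 + 30*u*v^2 - 90*u^3 + 9*v^4 - 18*u^2*v^2 + 81*u^4
expanded: Gamma^u_uu = (G E_u - 2F F_u + F E_v)/(2D), Gamma^u_uv = (G E_v - F G_u)/(2D), Gamma^u_vv = (2G F_v - G G_u - F G_v)/(2D), Gamma^v_uu = (2E F_u - E E_v - F E_u)/(2D), Gamma^v_uv = (E G_u - F E_v)/(2D), Gamma^v_vv = (E G_v - 2F F_v + F G_u)/(2D); substitute and cancel common factors


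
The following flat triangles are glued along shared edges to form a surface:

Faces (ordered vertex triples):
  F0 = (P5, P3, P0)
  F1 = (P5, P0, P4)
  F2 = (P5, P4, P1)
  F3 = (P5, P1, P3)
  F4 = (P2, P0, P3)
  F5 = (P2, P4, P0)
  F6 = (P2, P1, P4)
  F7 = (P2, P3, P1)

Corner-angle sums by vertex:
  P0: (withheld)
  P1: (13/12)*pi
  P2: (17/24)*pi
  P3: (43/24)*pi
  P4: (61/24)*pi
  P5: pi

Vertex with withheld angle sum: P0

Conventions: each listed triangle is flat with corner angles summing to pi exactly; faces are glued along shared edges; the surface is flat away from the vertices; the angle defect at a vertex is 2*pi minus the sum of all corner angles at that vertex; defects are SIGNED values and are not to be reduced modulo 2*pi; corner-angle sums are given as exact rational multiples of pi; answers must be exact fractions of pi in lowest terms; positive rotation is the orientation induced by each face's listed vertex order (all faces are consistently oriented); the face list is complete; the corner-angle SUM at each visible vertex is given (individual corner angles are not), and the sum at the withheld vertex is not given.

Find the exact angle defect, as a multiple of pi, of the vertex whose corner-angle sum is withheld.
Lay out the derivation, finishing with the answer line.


V = 6, E = 12, F = 8; chi = V - E + F = 2
Gauss-Bonnet: total defect = 2*pi*chi = 4*pi; visible defects sum to (23/8)*pi

Answer: defect(P0) = (9/8)*pi


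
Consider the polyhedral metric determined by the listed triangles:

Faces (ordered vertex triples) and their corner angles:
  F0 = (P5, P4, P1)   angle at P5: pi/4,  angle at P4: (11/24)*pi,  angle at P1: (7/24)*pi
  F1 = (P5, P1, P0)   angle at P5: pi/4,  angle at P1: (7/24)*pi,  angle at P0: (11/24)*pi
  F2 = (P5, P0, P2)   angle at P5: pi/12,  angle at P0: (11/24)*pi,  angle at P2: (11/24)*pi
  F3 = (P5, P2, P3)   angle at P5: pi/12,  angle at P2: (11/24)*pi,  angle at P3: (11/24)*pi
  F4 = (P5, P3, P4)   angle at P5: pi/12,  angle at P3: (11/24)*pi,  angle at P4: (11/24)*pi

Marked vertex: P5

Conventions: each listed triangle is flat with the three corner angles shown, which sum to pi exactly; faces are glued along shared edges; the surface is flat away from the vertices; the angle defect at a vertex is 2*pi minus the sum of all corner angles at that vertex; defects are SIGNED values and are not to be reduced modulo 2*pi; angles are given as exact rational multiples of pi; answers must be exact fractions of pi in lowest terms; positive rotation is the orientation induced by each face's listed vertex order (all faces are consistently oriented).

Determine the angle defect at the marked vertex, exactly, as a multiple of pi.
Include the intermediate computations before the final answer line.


Sum of corner angles at P5: (3/4)*pi
defect = 2*pi - (3/4)*pi

Answer: defect(P5) = (5/4)*pi


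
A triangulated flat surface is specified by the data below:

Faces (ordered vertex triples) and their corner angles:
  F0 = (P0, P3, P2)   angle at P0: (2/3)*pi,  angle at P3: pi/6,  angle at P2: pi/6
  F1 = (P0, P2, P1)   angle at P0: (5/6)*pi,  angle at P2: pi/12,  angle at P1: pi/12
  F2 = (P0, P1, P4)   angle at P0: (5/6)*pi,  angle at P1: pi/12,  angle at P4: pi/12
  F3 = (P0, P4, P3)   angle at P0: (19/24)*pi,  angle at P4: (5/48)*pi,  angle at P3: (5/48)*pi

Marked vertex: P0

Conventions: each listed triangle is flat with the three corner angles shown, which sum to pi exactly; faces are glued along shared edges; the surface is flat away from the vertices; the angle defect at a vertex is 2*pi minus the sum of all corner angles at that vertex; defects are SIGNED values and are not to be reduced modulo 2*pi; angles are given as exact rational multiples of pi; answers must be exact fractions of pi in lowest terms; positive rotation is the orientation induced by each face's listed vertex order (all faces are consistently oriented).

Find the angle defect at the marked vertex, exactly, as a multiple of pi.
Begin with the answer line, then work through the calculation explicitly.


Answer: defect(P0) = (-9/8)*pi

Sum of corner angles at P0: (25/8)*pi
defect = 2*pi - (25/8)*pi


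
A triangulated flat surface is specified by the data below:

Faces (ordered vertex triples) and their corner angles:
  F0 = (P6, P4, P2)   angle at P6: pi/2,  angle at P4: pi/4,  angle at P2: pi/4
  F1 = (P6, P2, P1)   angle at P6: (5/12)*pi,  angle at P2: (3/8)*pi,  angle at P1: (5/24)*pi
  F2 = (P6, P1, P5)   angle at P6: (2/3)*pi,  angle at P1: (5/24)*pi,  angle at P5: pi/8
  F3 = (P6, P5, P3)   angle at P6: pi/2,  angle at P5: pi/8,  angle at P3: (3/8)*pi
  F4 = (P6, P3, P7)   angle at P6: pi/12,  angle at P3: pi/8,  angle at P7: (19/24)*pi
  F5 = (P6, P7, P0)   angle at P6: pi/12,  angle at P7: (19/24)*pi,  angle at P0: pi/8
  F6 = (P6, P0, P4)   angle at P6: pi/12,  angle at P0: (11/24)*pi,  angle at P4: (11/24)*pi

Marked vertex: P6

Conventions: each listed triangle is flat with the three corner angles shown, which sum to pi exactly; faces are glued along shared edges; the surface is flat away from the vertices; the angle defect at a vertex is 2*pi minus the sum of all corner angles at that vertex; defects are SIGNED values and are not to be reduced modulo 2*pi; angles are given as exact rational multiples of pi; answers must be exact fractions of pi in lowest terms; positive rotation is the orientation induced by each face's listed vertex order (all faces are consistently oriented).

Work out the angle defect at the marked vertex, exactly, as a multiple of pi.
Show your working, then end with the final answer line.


Sum of corner angles at P6: (7/3)*pi
defect = 2*pi - (7/3)*pi

Answer: defect(P6) = -pi/3


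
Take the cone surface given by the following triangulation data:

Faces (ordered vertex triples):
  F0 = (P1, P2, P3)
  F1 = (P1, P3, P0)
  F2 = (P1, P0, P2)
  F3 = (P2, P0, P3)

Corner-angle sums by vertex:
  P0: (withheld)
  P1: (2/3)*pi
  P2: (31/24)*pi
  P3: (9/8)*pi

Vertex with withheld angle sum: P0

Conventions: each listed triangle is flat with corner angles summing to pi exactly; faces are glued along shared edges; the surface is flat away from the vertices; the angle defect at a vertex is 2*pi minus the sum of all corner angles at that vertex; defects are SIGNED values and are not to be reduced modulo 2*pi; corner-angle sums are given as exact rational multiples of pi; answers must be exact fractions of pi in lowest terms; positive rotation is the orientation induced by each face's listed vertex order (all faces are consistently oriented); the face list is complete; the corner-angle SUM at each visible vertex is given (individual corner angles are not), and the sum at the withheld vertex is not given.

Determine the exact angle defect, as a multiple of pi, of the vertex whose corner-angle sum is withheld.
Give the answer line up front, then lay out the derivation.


Answer: defect(P0) = (13/12)*pi

V = 4, E = 6, F = 4; chi = V - E + F = 2
Gauss-Bonnet: total defect = 2*pi*chi = 4*pi; visible defects sum to (35/12)*pi


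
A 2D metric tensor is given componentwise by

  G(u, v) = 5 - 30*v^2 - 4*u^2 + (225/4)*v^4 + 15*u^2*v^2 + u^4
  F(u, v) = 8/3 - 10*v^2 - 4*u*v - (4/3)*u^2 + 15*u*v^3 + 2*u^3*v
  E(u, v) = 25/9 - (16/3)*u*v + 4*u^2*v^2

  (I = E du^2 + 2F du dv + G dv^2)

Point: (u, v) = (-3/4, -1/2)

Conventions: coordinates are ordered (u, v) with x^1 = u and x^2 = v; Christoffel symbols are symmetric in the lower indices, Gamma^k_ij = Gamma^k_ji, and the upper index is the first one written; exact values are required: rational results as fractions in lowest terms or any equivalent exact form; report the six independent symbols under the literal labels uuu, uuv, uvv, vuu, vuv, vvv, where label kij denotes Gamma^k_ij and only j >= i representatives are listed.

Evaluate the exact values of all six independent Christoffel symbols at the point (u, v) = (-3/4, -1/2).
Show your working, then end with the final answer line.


E = 193/144, F = -49/192, G = 305/256 at the point
E_u = 7/6, E_v = 7/4, F_u = 7/16, F_v = 119/32, G_u = -21/16, G_v = -105/16
EG - F^2 = 3529/2304;  g^inv = (2304/3529) * [[305/256, 49/192], [49/192, 193/144]]
first-kind symbols [ij,l] = (1/2)(d_i g_jl + d_j g_il - d_l g_ij): [uu,u] = E_u/2 = 7/12, [uu,v] = F_u - E_v/2 = -7/16, [uv,u] = E_v/2 = 7/8, [uv,v] = G_u/2 = -21/32, [vv,u] = F_v - G_u/2 = 35/8, [vv,v] = G_v/2 = -105/32
Gamma^u_ij = (G*[ij,u] - F*[ij,v])/(EG - F^2), Gamma^v_ij = (E*[ij,v] - F*[ij,u])/(EG - F^2)

Answer: Gamma_uuu = 1344/3529, Gamma_uuv = 2016/3529, Gamma_uvv = 10080/3529, Gamma_vuu = -1008/3529, Gamma_vuv = -1512/3529, Gamma_vvv = -7560/3529


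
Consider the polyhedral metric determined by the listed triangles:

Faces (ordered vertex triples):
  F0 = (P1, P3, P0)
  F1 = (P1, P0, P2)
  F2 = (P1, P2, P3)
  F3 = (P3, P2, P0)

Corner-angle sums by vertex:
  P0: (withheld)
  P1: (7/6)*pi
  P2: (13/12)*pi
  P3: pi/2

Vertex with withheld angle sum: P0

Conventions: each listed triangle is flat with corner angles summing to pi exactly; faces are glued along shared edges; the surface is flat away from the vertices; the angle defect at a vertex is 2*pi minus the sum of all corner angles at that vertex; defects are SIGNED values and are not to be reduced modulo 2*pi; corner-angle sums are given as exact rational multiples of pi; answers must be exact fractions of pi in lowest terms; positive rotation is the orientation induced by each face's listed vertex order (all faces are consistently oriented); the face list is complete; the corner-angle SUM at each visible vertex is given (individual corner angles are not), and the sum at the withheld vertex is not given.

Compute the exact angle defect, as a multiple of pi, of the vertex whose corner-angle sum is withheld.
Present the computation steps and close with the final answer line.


V = 4, E = 6, F = 4; chi = V - E + F = 2
Gauss-Bonnet: total defect = 2*pi*chi = 4*pi; visible defects sum to (13/4)*pi

Answer: defect(P0) = (3/4)*pi


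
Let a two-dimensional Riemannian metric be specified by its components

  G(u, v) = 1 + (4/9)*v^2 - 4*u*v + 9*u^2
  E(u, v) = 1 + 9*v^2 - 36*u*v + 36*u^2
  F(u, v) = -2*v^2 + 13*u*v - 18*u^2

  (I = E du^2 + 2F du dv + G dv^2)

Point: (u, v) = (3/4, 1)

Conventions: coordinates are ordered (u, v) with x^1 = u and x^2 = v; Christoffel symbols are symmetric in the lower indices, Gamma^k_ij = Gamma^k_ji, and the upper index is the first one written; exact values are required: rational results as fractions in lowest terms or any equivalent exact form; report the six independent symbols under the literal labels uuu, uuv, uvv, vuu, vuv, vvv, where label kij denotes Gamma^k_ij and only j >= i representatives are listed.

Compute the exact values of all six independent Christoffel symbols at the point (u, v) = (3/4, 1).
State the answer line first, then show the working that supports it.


Answer: Gamma_uuu = 1296/829, Gamma_uuv = -648/829, Gamma_uvv = 144/829, Gamma_vuu = -1368/829, Gamma_vuv = 684/829, Gamma_vvv = -152/829

E = 13/4, F = -19/8, G = 505/144 at the point
E_u = 18, E_v = -9, F_u = -14, F_v = 23/4, G_u = 19/2, G_v = -19/9
EG - F^2 = 829/144;  g^inv = (144/829) * [[505/144, 19/8], [19/8, 13/4]]
first-kind symbols [ij,l] = (1/2)(d_i g_jl + d_j g_il - d_l g_ij): [uu,u] = E_u/2 = 9, [uu,v] = F_u - E_v/2 = -19/2, [uv,u] = E_v/2 = -9/2, [uv,v] = G_u/2 = 19/4, [vv,u] = F_v - G_u/2 = 1, [vv,v] = G_v/2 = -19/18
Gamma^u_ij = (G*[ij,u] - F*[ij,v])/(EG - F^2), Gamma^v_ij = (E*[ij,v] - F*[ij,u])/(EG - F^2)


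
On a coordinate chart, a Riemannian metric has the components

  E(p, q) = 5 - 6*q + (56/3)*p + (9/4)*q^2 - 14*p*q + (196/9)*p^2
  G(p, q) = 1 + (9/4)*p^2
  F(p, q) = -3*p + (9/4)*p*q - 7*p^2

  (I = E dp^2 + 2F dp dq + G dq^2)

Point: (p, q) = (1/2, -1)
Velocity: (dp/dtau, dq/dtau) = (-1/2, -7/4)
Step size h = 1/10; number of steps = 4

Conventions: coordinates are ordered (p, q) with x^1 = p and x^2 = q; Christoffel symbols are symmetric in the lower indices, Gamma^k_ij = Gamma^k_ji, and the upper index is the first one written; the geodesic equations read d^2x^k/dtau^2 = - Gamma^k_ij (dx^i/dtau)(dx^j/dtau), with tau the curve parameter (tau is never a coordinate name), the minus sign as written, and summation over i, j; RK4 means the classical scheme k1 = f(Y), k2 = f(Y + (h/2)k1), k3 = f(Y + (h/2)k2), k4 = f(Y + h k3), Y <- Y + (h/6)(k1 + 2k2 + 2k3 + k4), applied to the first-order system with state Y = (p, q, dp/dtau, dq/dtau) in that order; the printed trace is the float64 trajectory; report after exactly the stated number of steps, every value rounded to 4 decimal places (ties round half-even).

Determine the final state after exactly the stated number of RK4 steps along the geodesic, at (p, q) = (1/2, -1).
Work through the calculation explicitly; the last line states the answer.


f(Y) = (dp/dtau, dq/dtau, -Gamma^p_ij Y'^i Y'^j, -Gamma^q_ij Y'^i Y'^j) with the Gammas evaluated at the stage position; h = 0.100000; intermediate values shown to 6 dp
step 0: p = 0.5000, q = -1.0000, dp/dtau = -0.5000, dq/dtau = -1.7500
step 1:
  k1: at (p, q) = (0.500000, -1.000000), (dp/dtau, dq/dtau) = (-0.500000, -1.750000); Gamma_ppp = 0.764878, Gamma_ppq = -0.245854, Gamma_pqq = 0.000000, Gamma_qpp = -0.098341, Gamma_qpq = 0.031610, Gamma_qqq = 0.000000; k1 = (-0.500000, -1.750000, 0.239024, -0.030732)
  k2: at (p, q) = (0.475000, -1.087500), (dp/dtau, dq/dtau) = (-0.488049, -1.751537); Gamma_ppp = 0.764310, Gamma_ppq = -0.245671, Gamma_pqq = 0.000000, Gamma_qpp = -0.093122, Gamma_qpq = 0.029932, Gamma_qqq = 0.000000; k2 = (-0.488049, -1.751537, 0.237964, -0.028993)
  k3: at (p, q) = (0.475598, -1.087577), (dp/dtau, dq/dtau) = (-0.488102, -1.751450); Gamma_ppp = 0.763935, Gamma_ppq = -0.245551, Gamma_pqq = 0.000000, Gamma_qpp = -0.093147, Gamma_qpq = 0.029940, Gamma_qqq = 0.000000; k3 = (-0.488102, -1.751450, 0.237833, -0.028999)
  k4: at (p, q) = (0.451190, -1.175145), (dp/dtau, dq/dtau) = (-0.476217, -1.752900); Gamma_ppp = 0.762935, Gamma_ppq = -0.245229, Gamma_pqq = 0.000000, Gamma_qpp = -0.087989, Gamma_qpq = 0.028282, Gamma_qqq = 0.000000; k4 = (-0.476217, -1.752900, 0.236395, -0.027263)
  Y <- Y + (h/6)(k1 + 2k2 + 2k3 + k4): p = 0.4512, q = -1.1751, dp/dtau = -0.4762, dq/dtau = -1.7529
step 2:
  k1: at (p, q) = (0.451191, -1.175148), (dp/dtau, dq/dtau) = (-0.476216, -1.752900); Gamma_ppp = 0.762933, Gamma_ppq = -0.245229, Gamma_pqq = 0.000000, Gamma_qpp = -0.087989, Gamma_qpq = 0.028282, Gamma_qqq = 0.000000; k1 = (-0.476216, -1.752900, 0.236394, -0.027263)
  k2: at (p, q) = (0.427381, -1.262793), (dp/dtau, dq/dtau) = (-0.464397, -1.754263); Gamma_ppp = 0.761502, Gamma_ppq = -0.244768, Gamma_pqq = 0.000000, Gamma_qpp = -0.082902, Gamma_qpq = 0.026647, Gamma_qqq = 0.000000; k2 = (-0.464397, -1.754263, 0.234584, -0.025538)
  k3: at (p, q) = (0.427972, -1.262861), (dp/dtau, dq/dtau) = (-0.464487, -1.754177); Gamma_ppp = 0.761137, Gamma_ppq = -0.244651, Gamma_pqq = 0.000000, Gamma_qpp = -0.082936, Gamma_qpq = 0.026658, Gamma_qqq = 0.000000; k3 = (-0.464487, -1.754177, 0.234466, -0.025548)
  k4: at (p, q) = (0.404743, -1.350566), (dp/dtau, dq/dtau) = (-0.452770, -1.755454); Gamma_ppp = 0.759297, Gamma_ppq = -0.244060, Gamma_pqq = 0.000000, Gamma_qpp = -0.077939, Gamma_qpq = 0.025052, Gamma_qqq = 0.000000; k4 = (-0.452770, -1.755454, 0.232309, -0.023846)
  Y <- Y + (h/6)(k1 + 2k2 + 2k3 + k4): p = 0.4047, q = -1.3506, dp/dtau = -0.4528, dq/dtau = -1.7555
step 3:
  k1: at (p, q) = (0.404745, -1.350568), (dp/dtau, dq/dtau) = (-0.452770, -1.755454); Gamma_ppp = 0.759295, Gamma_ppq = -0.244059, Gamma_pqq = 0.000000, Gamma_qpp = -0.077939, Gamma_qpq = 0.025052, Gamma_qqq = 0.000000; k1 = (-0.452770, -1.755454, 0.232309, -0.023846)
  k2: at (p, q) = (0.382107, -1.438341), (dp/dtau, dq/dtau) = (-0.441154, -1.756647); Gamma_ppp = 0.757046, Gamma_ppq = -0.243336, Gamma_pqq = 0.000000, Gamma_qpp = -0.073040, Gamma_qpq = 0.023477, Gamma_qqq = 0.000000; k2 = (-0.441154, -1.756647, 0.229814, -0.022173)
  k3: at (p, q) = (0.382688, -1.438401), (dp/dtau, dq/dtau) = (-0.441279, -1.756563); Gamma_ppp = 0.756695, Gamma_ppq = -0.243223, Gamma_pqq = 0.000000, Gamma_qpp = -0.073083, Gamma_qpq = 0.023491, Gamma_qqq = 0.000000; k3 = (-0.441279, -1.756563, 0.229713, -0.022186)
  k4: at (p, q) = (0.360618, -1.526225), (dp/dtau, dq/dtau) = (-0.429798, -1.757673); Gamma_ppp = 0.754068, Gamma_ppq = -0.242379, Gamma_pqq = 0.000000, Gamma_qpp = -0.068299, Gamma_qpq = 0.021953, Gamma_qqq = 0.000000; k4 = (-0.429798, -1.757673, 0.226912, -0.020552)
  Y <- Y + (h/6)(k1 + 2k2 + 2k3 + k4): p = 0.3606, q = -1.5262, dp/dtau = -0.4298, dq/dtau = -1.7577
step 4:
  k1: at (p, q) = (0.360622, -1.526228), (dp/dtau, dq/dtau) = (-0.429799, -1.757673); Gamma_ppp = 0.754065, Gamma_ppq = -0.242378, Gamma_pqq = 0.000000, Gamma_qpp = -0.068299, Gamma_qpq = 0.021953, Gamma_qqq = 0.000000; k1 = (-0.429799, -1.757673, 0.226911, -0.020552)
  k2: at (p, q) = (0.339132, -1.614111), (dp/dtau, dq/dtau) = (-0.418453, -1.758701); Gamma_ppp = 0.751060, Gamma_ppq = -0.241412, Gamma_pqq = 0.000000, Gamma_qpp = -0.063637, Gamma_qpq = 0.020455, Gamma_qqq = 0.000000; k2 = (-0.418453, -1.758701, 0.223814, -0.018964)
  k3: at (p, q) = (0.339699, -1.614163), (dp/dtau, dq/dtau) = (-0.418608, -1.758621); Gamma_ppp = 0.750724, Gamma_ppq = -0.241304, Gamma_pqq = 0.000000, Gamma_qpp = -0.063686, Gamma_qpq = 0.020471, Gamma_qqq = 0.000000; k3 = (-0.418608, -1.758621, 0.223732, -0.018980)
  k4: at (p, q) = (0.318761, -1.702090), (dp/dtau, dq/dtau) = (-0.407425, -1.759571); Gamma_ppp = 0.747375, Gamma_ppq = -0.240228, Gamma_pqq = 0.000000, Gamma_qpp = -0.059157, Gamma_qpq = 0.019015, Gamma_qqq = 0.000000; k4 = (-0.407425, -1.759571, 0.220375, -0.017443)
  Y <- Y + (h/6)(k1 + 2k2 + 2k3 + k4): p = 0.3188, q = -1.7021, dp/dtau = -0.4074, dq/dtau = -1.7596

Answer: p = 0.3188, q = -1.7021, dp/dtau = -0.4074, dq/dtau = -1.7596


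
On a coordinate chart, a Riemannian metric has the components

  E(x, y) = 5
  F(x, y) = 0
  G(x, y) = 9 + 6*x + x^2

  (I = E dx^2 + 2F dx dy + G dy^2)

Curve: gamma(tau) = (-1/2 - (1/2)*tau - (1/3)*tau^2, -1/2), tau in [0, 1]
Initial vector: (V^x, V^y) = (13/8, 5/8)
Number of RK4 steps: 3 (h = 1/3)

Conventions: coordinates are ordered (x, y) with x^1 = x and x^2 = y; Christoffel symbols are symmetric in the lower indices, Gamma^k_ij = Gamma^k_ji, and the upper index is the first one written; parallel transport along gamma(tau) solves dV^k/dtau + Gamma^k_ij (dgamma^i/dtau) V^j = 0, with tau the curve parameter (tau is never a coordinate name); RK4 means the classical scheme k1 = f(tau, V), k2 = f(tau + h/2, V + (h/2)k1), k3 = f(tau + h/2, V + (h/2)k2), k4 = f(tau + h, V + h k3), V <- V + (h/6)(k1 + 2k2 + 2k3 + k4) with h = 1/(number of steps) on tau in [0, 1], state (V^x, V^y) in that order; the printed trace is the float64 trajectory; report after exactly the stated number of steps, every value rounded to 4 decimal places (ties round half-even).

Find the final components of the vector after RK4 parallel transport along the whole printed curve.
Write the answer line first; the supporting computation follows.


Answer: V^x = 1.6250, V^y = 0.9375

gamma'(tau) = (-1/2 - (2/3)*tau, 0); f(tau, V)^k = -Gamma^k_ij(gamma(tau)) gamma'^i(tau) V^j; h = 1/3; intermediate values shown to 6 dp
curve data and Christoffel symbols at the stage parameters:
  tau = 0.000000: gamma = (-0.500000, -0.500000), gamma' = (-0.500000, 0.000000); Gamma_xxx = 0.000000, Gamma_xxy = 0.000000, Gamma_xyy = -0.500000, Gamma_yxx = 0.000000, Gamma_yxy = 0.400000, Gamma_yyy = 0.000000
  tau = 0.166667: gamma = (-0.592593, -0.500000), gamma' = (-0.611111, 0.000000); Gamma_xxx = 0.000000, Gamma_xxy = 0.000000, Gamma_xyy = -0.481481, Gamma_yxx = 0.000000, Gamma_yxy = 0.415385, Gamma_yyy = 0.000000
  tau = 0.333333: gamma = (-0.703704, -0.500000), gamma' = (-0.722222, 0.000000); Gamma_xxx = 0.000000, Gamma_xxy = 0.000000, Gamma_xyy = -0.459259, Gamma_yxx = 0.000000, Gamma_yxy = 0.435484, Gamma_yyy = 0.000000
  tau = 0.500000: gamma = (-0.833333, -0.500000), gamma' = (-0.833333, 0.000000); Gamma_xxx = 0.000000, Gamma_xxy = 0.000000, Gamma_xyy = -0.433333, Gamma_yxx = 0.000000, Gamma_yxy = 0.461538, Gamma_yyy = 0.000000
  tau = 0.666667: gamma = (-0.981481, -0.500000), gamma' = (-0.944444, 0.000000); Gamma_xxx = 0.000000, Gamma_xxy = 0.000000, Gamma_xyy = -0.403704, Gamma_yxx = 0.000000, Gamma_yxy = 0.495413, Gamma_yyy = 0.000000
  tau = 0.833333: gamma = (-1.148148, -0.500000), gamma' = (-1.055556, 0.000000); Gamma_xxx = 0.000000, Gamma_xxy = 0.000000, Gamma_xyy = -0.370370, Gamma_yxx = 0.000000, Gamma_yxy = 0.540000, Gamma_yyy = 0.000000
  tau = 1.000000: gamma = (-1.333333, -0.500000), gamma' = (-1.166667, 0.000000); Gamma_xxx = 0.000000, Gamma_xxy = 0.000000, Gamma_xyy = -0.333333, Gamma_yxx = 0.000000, Gamma_yxy = 0.600000, Gamma_yyy = 0.000000
step 0: V^x = 1.6250, V^y = 0.6250
step 1: k1 = (0.000000, 0.125000), k2 = (0.000000, 0.163942), k3 = (0.000000, 0.165590), k4 = (0.000000, 0.213933); V <- V + (h/6)(k1 + 2k2 + 2k3 + k4): V^x = 1.6250, V^y = 0.6804
step 2: k1 = (0.000000, 0.214011), k2 = (0.000000, 0.275428), k3 = (0.000000, 0.279365), k4 = (0.000000, 0.361944); V <- V + (h/6)(k1 + 2k2 + 2k3 + k4): V^x = 1.6250, V^y = 0.7741
step 3: k1 = (0.000000, 0.362187), k2 = (0.000000, 0.475636), k3 = (0.000000, 0.486414), k4 = (0.000000, 0.655356); V <- V + (h/6)(k1 + 2k2 + 2k3 + k4): V^x = 1.6250, V^y = 0.9375
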